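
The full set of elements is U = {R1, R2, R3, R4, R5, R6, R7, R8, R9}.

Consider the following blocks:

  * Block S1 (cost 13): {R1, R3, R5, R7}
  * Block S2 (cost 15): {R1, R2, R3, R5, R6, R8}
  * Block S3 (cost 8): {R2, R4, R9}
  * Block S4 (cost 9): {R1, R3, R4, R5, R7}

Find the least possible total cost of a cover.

S2, S3, S4 together cover every element (S2 ∪ S3 ∪ S4 = {R1, R2, R3, R4, R5, R6, R7, R8, R9}); total cost 15 + 8 + 9 = 32.
No covering selection has total cost below 32.

32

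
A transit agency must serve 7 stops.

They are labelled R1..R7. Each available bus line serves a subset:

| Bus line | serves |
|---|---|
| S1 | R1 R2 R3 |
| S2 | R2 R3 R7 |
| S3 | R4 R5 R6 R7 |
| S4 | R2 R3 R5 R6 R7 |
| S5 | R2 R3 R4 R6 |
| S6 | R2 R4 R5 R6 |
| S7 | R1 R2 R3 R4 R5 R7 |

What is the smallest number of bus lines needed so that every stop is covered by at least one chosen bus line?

2

Take {S5, S7}. Their union is {R1, R2, R3, R4, R5, R6, R7}, which is all 7 stops.
No single bus line has all 7 stops (the largest, S7, has 6), so 2 is optimal.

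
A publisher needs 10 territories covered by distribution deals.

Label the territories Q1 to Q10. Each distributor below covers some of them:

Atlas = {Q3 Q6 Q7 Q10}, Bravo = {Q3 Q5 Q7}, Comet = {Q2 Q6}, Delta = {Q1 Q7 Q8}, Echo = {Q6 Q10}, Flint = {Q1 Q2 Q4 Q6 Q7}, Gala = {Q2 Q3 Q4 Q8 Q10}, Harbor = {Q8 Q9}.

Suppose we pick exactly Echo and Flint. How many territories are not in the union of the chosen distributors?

Union of Echo, Flint = {Q1, Q2, Q4, Q6, Q7, Q10}.
Not covered: Q3, Q5, Q8, Q9 — 4 territories.

4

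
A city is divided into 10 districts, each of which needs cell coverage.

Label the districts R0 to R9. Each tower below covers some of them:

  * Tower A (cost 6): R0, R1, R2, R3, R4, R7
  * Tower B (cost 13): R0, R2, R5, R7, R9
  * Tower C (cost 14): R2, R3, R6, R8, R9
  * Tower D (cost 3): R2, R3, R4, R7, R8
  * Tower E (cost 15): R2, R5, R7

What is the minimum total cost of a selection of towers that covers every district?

33

A, B, C together cover every district (A ∪ B ∪ C = {R0, R1, R2, R3, R4, R5, R6, R7, R8, R9}); total cost 6 + 13 + 14 = 33.
The greedy pick D, A, B, C costs 36; no covering selection beats 33.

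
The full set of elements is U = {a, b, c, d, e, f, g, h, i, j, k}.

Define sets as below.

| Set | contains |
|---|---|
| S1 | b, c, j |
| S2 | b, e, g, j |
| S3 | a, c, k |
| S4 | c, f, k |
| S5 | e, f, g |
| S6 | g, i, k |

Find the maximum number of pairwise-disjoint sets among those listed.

2

S1, S5 are pairwise disjoint (S1={b,c,j}; S5={e,f,g}).
Every remaining set overlaps one of these, and no 3 of the listed sets are pairwise disjoint, so 2 is the maximum.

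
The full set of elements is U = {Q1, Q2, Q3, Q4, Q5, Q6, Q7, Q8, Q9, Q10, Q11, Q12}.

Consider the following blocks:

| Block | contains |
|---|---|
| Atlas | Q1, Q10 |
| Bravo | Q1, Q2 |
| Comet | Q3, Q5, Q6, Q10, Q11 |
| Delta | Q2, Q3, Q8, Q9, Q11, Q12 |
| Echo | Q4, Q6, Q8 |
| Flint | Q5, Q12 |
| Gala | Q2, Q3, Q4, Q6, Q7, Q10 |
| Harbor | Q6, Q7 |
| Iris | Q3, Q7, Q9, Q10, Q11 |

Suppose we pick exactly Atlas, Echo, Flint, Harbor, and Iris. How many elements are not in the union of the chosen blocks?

1

Union of Atlas, Echo, Flint, Harbor, Iris = {Q1, Q3, Q4, Q5, Q6, Q7, Q8, Q9, Q10, Q11, Q12}.
Not covered: Q2 — 1 element.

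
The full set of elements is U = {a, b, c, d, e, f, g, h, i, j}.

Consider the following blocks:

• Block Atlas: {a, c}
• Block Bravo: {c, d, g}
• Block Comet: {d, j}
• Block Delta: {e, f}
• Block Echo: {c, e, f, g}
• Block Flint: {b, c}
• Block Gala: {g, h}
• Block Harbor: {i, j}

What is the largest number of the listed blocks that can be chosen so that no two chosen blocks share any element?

Delta, Flint, Gala, Harbor are pairwise disjoint (Delta={e,f}; Flint={b,c}; Gala={g,h}; Harbor={i,j}).
Every remaining block overlaps one of these, and no 5 of the listed blocks are pairwise disjoint, so 4 is the maximum.

4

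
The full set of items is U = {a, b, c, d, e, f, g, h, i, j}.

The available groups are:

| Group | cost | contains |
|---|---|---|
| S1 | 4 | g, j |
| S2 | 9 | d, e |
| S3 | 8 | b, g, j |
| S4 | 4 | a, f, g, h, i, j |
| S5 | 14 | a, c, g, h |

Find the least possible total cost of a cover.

S2, S3, S4, S5 together cover every item (S2 ∪ S3 ∪ S4 ∪ S5 = {a, b, c, d, e, f, g, h, i, j}); total cost 9 + 8 + 4 + 14 = 35.
No covering selection has total cost below 35.

35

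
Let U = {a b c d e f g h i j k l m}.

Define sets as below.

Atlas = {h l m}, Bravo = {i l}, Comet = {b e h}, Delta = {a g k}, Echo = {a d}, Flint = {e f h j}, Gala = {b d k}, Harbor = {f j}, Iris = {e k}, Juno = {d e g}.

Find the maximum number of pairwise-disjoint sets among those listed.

Atlas, Echo, Harbor, Iris are pairwise disjoint (Atlas={h,l,m}; Echo={a,d}; Harbor={f,j}; Iris={e,k}).
Every remaining set overlaps one of these, and no 5 of the listed sets are pairwise disjoint, so 4 is the maximum.

4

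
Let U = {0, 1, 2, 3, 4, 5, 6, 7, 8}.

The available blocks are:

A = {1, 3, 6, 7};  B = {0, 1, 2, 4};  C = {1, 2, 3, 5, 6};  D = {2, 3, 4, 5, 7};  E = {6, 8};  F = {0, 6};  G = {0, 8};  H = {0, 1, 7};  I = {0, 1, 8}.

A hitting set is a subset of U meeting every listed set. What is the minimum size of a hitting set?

Take T = {0, 4, 6}. Each listed block contains at least one of these, so T is a hitting set of size 3.
No choice of 2 points meets every block, so 3 is the minimum.

3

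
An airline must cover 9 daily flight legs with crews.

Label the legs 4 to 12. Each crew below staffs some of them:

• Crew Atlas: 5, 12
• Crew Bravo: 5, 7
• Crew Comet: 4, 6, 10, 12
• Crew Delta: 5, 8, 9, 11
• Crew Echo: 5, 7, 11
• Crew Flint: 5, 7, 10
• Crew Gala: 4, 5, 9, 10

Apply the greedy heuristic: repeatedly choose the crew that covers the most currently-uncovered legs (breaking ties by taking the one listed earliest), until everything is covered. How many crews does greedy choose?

Greedy: pick Comet (covers 4 new) → pick Delta (covers 4 new) → pick Bravo (covers 1 new). Total picks: 3.

3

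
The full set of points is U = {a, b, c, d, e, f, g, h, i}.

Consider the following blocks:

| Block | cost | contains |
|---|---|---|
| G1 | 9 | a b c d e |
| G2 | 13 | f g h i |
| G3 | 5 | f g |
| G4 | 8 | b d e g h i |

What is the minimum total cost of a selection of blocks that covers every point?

22

G1, G3, G4 together cover every point (G1 ∪ G3 ∪ G4 = {a, b, c, d, e, f, g, h, i}); total cost 9 + 5 + 8 = 22.
No covering selection has total cost below 22.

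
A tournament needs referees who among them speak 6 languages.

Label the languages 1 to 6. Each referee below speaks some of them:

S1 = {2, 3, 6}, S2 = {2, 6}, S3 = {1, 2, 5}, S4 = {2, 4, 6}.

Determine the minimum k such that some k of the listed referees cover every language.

3

S1 and S3 and S4 together: S1 ∪ S3 ∪ S4 = {1, 2, 3, 4, 5, 6} — every language is covered.
Only S3 contains 1, so S3 is forced; the remaining 3 languages need at least 2 more referees (each remaining referee adds at most 2) — so at least 3 referees are needed, and 3 is optimal.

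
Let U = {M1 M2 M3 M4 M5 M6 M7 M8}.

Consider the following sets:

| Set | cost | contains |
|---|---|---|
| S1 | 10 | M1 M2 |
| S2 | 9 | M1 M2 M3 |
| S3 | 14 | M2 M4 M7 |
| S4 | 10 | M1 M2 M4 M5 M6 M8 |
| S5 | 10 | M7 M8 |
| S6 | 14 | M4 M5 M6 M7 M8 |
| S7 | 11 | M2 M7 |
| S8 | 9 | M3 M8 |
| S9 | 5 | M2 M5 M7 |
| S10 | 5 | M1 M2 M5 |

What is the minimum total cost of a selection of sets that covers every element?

23

S2, S6 together cover every element (S2 ∪ S6 = {M1, M2, M3, M4, M5, M6, M7, M8}); total cost 9 + 14 = 23.
The greedy pick S4, S9, S2 costs 24; no covering selection beats 23.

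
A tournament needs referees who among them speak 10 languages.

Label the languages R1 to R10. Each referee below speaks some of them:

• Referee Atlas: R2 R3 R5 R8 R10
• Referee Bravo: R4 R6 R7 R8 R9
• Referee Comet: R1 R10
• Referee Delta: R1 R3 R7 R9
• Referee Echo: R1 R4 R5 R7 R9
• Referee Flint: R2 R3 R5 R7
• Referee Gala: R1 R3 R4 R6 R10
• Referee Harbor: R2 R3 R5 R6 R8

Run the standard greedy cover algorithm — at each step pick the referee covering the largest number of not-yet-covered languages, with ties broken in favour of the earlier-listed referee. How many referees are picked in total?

Greedy: pick Atlas (covers 5 new) → pick Bravo (covers 4 new) → pick Comet (covers 1 new). Total picks: 3.

3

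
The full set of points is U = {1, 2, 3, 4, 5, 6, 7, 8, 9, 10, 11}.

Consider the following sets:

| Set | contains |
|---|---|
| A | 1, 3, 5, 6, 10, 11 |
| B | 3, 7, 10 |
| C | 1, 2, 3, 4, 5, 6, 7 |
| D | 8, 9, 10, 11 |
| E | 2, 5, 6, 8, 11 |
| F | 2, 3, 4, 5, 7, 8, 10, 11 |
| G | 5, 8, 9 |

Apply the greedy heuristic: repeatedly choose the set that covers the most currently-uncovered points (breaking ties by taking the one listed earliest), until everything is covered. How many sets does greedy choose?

3

Greedy: pick F (covers 8 new) → pick A (covers 2 new) → pick D (covers 1 new). Total picks: 3.
(The true minimum cover uses only 2 sets, so greedy is not optimal here.)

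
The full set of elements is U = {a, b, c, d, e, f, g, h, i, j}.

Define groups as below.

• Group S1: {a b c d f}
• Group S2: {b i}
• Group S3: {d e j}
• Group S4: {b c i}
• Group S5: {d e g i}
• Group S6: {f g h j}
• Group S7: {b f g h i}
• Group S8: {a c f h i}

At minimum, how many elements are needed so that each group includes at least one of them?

3

T = {e, f, i} meets every group (each contains at least one member of T), and |T| = 3.
No choice of 2 elements meets every group, so 3 is the minimum.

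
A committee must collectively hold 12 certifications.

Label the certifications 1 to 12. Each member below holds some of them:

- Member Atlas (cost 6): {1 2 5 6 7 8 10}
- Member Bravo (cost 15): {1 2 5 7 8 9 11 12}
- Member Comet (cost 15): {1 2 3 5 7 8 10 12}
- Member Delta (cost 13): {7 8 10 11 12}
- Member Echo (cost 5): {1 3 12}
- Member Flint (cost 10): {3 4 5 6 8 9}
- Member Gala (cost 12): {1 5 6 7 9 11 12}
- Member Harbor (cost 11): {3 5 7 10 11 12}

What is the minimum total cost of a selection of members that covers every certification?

27

Atlas, Flint, Harbor together cover every certification (Atlas ∪ Flint ∪ Harbor = {1, 2, 3, 4, 5, 6, 7, 8, 9, 10, 11, 12}); total cost 6 + 10 + 11 = 27.
The greedy pick Atlas, Echo, Flint, Harbor costs 32; no covering selection beats 27.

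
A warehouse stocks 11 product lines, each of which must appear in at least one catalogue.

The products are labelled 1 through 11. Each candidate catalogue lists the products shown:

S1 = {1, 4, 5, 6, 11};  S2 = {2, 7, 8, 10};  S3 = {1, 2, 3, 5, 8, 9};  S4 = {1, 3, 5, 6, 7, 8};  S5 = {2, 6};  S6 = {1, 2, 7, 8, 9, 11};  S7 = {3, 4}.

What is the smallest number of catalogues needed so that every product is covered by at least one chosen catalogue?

Take {S1, S2, S3}. Their union is {1, 2, 3, 4, 5, 6, 7, 8, 9, 10, 11}, which is all 11 products.
Only S2 contains 10, so S2 is forced; the remaining 7 products need at least 2 more catalogues (each remaining catalogue adds at most 5) — so at least 3 catalogues are needed, and 3 is optimal.

3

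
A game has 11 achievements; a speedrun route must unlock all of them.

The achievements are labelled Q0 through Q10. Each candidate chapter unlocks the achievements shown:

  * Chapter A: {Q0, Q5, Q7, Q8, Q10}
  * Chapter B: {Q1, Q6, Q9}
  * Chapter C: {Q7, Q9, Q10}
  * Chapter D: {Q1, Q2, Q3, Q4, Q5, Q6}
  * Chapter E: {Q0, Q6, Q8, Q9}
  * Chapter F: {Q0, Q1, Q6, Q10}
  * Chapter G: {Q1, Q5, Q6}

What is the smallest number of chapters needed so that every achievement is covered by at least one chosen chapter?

C and D and E together: C ∪ D ∪ E = {Q0, Q1, Q2, Q3, Q4, Q5, Q6, Q7, Q8, Q9, Q10} — every achievement is covered.
Only D contains Q2, so D is forced; the remaining 5 achievements need at least 2 more chapters (each remaining chapter adds at most 4) — so at least 3 chapters are needed, and 3 is optimal.

3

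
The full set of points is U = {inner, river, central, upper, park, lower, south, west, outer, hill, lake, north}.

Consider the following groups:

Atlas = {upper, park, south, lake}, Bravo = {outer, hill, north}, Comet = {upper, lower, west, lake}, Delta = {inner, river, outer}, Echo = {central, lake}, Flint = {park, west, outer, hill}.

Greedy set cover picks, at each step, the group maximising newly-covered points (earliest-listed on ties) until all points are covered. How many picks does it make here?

Greedy: pick Atlas (covers 4 new) → pick Bravo (covers 3 new) → pick Comet (covers 2 new) → pick Delta (covers 2 new) → pick Echo (covers 1 new). Total picks: 5.

5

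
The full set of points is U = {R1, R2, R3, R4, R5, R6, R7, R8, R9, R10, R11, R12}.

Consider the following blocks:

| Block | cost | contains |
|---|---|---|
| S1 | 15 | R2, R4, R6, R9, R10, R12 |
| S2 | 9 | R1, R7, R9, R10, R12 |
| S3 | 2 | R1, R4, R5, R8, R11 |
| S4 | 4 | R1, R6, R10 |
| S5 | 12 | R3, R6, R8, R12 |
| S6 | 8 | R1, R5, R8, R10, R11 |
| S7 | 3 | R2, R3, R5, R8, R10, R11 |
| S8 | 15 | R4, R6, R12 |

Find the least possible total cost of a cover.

S2, S3, S4, S7 together cover every point (S2 ∪ S3 ∪ S4 ∪ S7 = {R1, R2, R3, R4, R5, R6, R7, R8, R9, R10, R11, R12}); total cost 9 + 2 + 4 + 3 = 18.
No covering selection has total cost below 18.

18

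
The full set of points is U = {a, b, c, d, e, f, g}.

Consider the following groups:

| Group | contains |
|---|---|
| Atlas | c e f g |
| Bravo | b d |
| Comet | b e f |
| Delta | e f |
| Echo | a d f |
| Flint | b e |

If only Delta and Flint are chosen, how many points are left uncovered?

4

Union of Delta, Flint = {b, e, f}.
Not covered: a, c, d, g — 4 points.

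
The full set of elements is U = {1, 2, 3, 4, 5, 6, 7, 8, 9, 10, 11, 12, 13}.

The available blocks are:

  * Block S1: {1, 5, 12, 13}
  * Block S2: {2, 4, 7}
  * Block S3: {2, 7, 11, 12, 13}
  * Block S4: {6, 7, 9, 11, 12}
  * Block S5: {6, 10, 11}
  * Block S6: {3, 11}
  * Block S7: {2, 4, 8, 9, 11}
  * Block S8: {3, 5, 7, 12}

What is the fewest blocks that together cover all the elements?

S1, S5, S7, and S8 cover everything between them: the union {1, 2, 3, 4, 5, 6, 7, 8, 9, 10, 11, 12, 13} is all of U.
Only S5 contains 10, so S5 is forced; the remaining 10 elements need at least 3 more blocks (each remaining block adds at most 4) — so at least 4 blocks are needed, and 4 is optimal.

4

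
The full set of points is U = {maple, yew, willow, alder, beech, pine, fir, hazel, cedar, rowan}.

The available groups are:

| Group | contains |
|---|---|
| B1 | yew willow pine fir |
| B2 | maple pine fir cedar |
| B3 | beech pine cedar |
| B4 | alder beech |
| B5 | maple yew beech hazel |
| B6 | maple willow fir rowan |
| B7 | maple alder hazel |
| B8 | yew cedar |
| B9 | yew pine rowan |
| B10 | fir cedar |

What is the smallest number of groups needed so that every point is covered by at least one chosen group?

4

B3, B4, B5, and B6 cover everything between them: the union {maple, yew, willow, alder, beech, pine, fir, hazel, cedar, rowan} is all of U.
No 3 of the 10 groups cover everything (all 120 combinations miss at least one point), so 4 is optimal.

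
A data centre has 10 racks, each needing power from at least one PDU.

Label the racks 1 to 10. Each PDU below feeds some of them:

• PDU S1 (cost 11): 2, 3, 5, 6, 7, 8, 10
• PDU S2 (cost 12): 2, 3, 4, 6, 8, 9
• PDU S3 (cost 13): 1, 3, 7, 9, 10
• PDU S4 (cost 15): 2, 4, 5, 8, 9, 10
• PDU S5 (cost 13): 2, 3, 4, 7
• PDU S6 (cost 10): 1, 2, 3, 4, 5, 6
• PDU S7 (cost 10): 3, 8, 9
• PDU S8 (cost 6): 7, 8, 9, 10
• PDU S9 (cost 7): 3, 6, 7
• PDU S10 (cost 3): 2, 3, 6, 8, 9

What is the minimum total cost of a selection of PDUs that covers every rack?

S6, S8 together cover every rack (S6 ∪ S8 = {1, 2, 3, 4, 5, 6, 7, 8, 9, 10}); total cost 10 + 6 = 16.
The greedy pick S10, S8, S6 costs 19; no covering selection beats 16.

16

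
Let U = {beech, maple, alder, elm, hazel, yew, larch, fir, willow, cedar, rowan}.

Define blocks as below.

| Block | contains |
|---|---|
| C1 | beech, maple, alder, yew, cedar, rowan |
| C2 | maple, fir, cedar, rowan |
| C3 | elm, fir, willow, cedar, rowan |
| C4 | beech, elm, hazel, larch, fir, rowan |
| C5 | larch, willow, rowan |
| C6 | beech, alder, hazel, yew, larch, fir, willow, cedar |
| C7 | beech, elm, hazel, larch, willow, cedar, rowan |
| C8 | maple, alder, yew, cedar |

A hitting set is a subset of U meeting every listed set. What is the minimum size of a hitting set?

2

The 2 items {cedar, rowan} hit every block.
The blocks C5, C8 are pairwise disjoint, so any hitting set needs a separate item for each — at least 2. Hence 2 is optimal.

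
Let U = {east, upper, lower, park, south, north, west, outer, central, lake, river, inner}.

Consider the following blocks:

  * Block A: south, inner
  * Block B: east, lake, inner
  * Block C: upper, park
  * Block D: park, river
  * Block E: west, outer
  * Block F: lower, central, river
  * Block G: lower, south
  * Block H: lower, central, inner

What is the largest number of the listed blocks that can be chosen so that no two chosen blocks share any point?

B, C, E, F are pairwise disjoint (B={east,lake,inner}; C={upper,park}; E={west,outer}; F={lower,central,river}).
Every remaining block overlaps one of these, and no 5 of the listed blocks are pairwise disjoint, so 4 is the maximum.

4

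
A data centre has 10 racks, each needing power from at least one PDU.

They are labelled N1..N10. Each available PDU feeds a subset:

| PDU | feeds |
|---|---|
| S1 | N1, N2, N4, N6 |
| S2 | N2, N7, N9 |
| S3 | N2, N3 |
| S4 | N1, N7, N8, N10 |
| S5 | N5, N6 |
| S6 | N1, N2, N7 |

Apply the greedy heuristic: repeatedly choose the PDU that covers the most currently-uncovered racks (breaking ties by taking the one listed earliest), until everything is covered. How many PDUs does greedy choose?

5

Greedy: pick S1 (covers 4 new) → pick S4 (covers 3 new) → pick S2 (covers 1 new) → pick S3 (covers 1 new) → pick S5 (covers 1 new). Total picks: 5.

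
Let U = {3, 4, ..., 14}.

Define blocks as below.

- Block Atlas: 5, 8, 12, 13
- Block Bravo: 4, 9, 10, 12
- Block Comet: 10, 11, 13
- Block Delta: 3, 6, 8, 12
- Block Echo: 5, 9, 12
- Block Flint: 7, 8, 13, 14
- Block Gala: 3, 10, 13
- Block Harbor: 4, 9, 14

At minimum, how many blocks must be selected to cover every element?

Bravo, Comet, Delta, Echo, and Flint cover everything between them: the union {3, 4, 5, 6, 7, 8, 9, 10, 11, 12, 13, 14} is all of U.
No 4 of the 8 blocks cover everything (all 70 combinations miss at least one element), so 5 is optimal.

5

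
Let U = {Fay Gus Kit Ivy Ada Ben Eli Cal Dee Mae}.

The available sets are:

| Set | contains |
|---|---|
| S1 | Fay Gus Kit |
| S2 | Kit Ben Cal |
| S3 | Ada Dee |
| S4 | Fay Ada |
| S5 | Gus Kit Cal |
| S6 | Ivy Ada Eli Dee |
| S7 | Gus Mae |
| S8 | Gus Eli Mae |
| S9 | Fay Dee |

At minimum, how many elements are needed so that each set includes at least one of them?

Take H = {Fay, Cal, Dee, Mae}. Each listed set contains at least one of these, so H is a hitting set of size 4.
No choice of 3 elements meets every set, so 4 is the minimum.

4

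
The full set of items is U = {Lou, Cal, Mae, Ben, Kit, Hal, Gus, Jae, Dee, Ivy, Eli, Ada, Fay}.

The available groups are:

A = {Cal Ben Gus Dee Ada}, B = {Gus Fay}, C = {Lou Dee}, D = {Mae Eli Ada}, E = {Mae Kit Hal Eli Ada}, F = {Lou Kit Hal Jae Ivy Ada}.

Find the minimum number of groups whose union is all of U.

4

A and B and D and F together: A ∪ B ∪ D ∪ F = {Lou, Cal, Mae, Ben, Kit, Hal, Gus, Jae, Dee, Ivy, Eli, Ada, Fay} — every item is covered.
No 3 of the 6 groups cover everything (all 20 combinations miss at least one item), so 4 is optimal.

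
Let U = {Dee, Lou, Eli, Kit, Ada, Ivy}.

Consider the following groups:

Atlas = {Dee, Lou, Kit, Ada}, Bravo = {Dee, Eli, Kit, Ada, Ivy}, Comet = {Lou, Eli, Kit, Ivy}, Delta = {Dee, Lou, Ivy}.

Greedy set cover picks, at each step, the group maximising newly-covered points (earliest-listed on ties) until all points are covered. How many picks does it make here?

Greedy: pick Bravo (covers 5 new) → pick Atlas (covers 1 new). Total picks: 2.

2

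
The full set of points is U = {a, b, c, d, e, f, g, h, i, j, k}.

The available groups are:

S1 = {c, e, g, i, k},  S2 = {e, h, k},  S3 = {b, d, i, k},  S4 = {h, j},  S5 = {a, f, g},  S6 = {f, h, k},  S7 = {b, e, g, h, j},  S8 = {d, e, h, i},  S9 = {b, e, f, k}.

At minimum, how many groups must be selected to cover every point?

S1 and S3 and S5 and S7 together: S1 ∪ S3 ∪ S5 ∪ S7 = {a, b, c, d, e, f, g, h, i, j, k} — every point is covered.
No 3 of the 9 groups cover everything (all 84 combinations miss at least one point), so 4 is optimal.

4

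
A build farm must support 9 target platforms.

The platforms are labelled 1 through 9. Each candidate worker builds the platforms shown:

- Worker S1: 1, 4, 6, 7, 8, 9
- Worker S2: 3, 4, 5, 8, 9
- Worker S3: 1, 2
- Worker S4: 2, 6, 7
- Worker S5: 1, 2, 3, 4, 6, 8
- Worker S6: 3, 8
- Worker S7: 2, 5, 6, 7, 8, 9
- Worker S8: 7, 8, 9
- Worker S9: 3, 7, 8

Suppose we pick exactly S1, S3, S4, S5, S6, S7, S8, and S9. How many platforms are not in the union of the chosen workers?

Union of S1, S3, S4, S5, S6, S7, S8, S9 = {1, 2, 3, 4, 5, 6, 7, 8, 9} — that's every platform, so 0 are uncovered.

0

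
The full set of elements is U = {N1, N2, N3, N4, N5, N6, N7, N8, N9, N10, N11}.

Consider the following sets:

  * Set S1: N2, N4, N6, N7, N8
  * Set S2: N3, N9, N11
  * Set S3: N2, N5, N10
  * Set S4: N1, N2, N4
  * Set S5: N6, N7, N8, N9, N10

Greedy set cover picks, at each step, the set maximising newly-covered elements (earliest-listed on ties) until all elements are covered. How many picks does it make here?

Greedy: pick S1 (covers 5 new) → pick S2 (covers 3 new) → pick S3 (covers 2 new) → pick S4 (covers 1 new). Total picks: 4.

4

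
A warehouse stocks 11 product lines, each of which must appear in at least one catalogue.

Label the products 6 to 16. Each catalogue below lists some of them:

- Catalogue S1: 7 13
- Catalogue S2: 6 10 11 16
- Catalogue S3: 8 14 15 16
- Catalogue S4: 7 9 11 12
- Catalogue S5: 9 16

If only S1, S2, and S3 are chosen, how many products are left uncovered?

Union of S1, S2, S3 = {6, 7, 8, 10, 11, 13, 14, 15, 16}.
Not covered: 9, 12 — 2 products.

2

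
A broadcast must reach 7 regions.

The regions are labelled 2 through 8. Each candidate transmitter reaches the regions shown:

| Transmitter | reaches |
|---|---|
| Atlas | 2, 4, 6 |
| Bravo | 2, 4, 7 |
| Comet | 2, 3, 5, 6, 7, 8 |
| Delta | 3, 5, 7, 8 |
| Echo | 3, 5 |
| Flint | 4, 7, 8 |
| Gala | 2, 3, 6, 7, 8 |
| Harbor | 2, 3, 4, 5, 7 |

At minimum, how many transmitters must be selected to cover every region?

2

Bravo and Comet together: Bravo ∪ Comet = {2, 3, 4, 5, 6, 7, 8} — every region is covered.
No single transmitter has all 7 regions (the largest, Comet, has 6), so 2 is optimal.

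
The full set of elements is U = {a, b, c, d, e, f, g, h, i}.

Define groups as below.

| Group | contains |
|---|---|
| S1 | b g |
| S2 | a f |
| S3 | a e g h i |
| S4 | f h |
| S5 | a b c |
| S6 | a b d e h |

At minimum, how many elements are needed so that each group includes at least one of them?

T = {a, b, f} meets every group (each contains at least one member of T), and |T| = 3.
No choice of 2 elements meets every group, so 3 is the minimum.

3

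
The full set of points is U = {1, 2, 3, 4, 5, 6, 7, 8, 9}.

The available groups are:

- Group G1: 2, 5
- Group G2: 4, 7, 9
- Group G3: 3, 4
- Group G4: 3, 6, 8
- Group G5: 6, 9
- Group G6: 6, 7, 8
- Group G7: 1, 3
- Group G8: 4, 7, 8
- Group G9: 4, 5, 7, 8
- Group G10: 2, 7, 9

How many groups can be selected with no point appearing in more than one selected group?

4

G1, G5, G7, G8 are pairwise disjoint (G1={2,5}; G5={6,9}; G7={1,3}; G8={4,7,8}).
Every remaining group overlaps one of these, and no 5 of the listed groups are pairwise disjoint, so 4 is the maximum.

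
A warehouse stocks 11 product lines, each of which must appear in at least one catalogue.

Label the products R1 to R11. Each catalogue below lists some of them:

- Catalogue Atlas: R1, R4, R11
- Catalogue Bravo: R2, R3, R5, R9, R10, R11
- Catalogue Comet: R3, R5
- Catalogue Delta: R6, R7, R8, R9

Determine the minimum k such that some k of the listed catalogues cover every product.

3

Take {Atlas, Bravo, Delta}. Their union is {R1, R2, R3, R4, R5, R6, R7, R8, R9, R10, R11}, which is all 11 products.
Only Atlas contains R1, so Atlas is forced; the remaining 8 products need at least 2 more catalogues (each remaining catalogue adds at most 5) — so at least 3 catalogues are needed, and 3 is optimal.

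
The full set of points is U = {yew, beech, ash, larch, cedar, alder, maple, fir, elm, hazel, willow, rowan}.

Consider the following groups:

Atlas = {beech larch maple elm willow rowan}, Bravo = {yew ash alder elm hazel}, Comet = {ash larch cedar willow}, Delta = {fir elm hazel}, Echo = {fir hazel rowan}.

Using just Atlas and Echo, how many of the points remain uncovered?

4

Union of Atlas, Echo = {beech, larch, maple, fir, elm, hazel, willow, rowan}.
Not covered: yew, ash, cedar, alder — 4 points.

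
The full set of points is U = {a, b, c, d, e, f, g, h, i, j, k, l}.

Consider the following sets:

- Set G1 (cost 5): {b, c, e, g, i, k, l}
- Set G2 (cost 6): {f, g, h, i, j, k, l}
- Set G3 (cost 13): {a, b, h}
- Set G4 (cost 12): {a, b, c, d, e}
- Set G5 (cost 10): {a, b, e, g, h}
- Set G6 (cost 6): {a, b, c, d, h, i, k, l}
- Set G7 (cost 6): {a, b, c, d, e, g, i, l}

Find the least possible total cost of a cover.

G2, G7 together cover every point (G2 ∪ G7 = {a, b, c, d, e, f, g, h, i, j, k, l}); total cost 6 + 6 = 12.
The greedy pick G1, G2, G6 costs 17; no covering selection beats 12.

12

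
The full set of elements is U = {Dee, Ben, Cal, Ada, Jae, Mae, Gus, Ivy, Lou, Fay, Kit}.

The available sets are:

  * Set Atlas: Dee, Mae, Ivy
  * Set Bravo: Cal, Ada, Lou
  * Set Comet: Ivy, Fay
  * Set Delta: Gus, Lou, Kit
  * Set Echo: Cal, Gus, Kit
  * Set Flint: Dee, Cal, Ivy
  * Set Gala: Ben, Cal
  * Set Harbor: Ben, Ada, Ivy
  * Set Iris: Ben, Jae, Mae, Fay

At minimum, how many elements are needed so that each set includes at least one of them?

4

Take H = {Ben, Cal, Gus, Ivy}. Each listed set contains at least one of these, so H is a hitting set of size 4.
No choice of 3 elements meets every set, so 4 is the minimum.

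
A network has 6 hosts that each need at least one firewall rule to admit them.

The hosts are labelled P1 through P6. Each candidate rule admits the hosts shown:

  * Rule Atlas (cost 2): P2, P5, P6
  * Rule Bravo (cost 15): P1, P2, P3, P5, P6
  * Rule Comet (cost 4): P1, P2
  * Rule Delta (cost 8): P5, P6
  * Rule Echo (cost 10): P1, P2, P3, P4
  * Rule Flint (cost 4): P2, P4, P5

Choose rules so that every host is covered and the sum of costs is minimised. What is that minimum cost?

12

Atlas, Echo together cover every host (Atlas ∪ Echo = {P1, P2, P3, P4, P5, P6}); total cost 2 + 10 = 12.
No covering selection has total cost below 12.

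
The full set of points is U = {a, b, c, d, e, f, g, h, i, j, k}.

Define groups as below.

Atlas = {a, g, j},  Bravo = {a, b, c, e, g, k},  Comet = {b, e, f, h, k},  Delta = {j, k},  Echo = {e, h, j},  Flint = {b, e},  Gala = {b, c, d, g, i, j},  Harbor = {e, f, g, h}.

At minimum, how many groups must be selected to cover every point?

3

Bravo and Gala and Harbor together: Bravo ∪ Gala ∪ Harbor = {a, b, c, d, e, f, g, h, i, j, k} — every point is covered.
Only Gala contains d, so Gala is forced; the remaining 5 points need at least 2 more groups (each remaining group adds at most 4) — so at least 3 groups are needed, and 3 is optimal.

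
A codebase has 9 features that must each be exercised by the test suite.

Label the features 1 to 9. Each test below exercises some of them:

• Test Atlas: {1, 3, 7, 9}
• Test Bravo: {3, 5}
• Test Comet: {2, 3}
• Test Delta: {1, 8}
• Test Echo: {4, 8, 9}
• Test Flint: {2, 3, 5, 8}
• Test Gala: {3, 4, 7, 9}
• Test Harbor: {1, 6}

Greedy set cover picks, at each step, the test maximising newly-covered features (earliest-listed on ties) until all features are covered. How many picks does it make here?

Greedy: pick Atlas (covers 4 new) → pick Flint (covers 3 new) → pick Echo (covers 1 new) → pick Harbor (covers 1 new). Total picks: 4.
(The true minimum cover uses only 3 tests, so greedy is not optimal here.)

4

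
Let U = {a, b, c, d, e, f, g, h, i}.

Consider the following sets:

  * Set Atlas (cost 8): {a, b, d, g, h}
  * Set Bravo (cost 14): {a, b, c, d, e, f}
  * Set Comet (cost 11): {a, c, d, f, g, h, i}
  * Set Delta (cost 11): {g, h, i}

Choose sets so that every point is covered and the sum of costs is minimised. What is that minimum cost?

25

Bravo, Delta together cover every point (Bravo ∪ Delta = {a, b, c, d, e, f, g, h, i}); total cost 14 + 11 = 25.
No covering selection has total cost below 25.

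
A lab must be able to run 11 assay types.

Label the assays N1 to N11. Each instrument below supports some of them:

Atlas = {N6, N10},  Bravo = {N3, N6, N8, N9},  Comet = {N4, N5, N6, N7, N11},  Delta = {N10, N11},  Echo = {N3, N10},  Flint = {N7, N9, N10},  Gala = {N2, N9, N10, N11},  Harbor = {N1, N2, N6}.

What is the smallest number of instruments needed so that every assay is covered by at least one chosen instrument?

Take {Bravo, Comet, Delta, Harbor}. Their union is {N1, N2, N3, N4, N5, N6, N7, N8, N9, N10, N11}, which is all 11 assays.
No 3 of the 8 instruments cover everything (all 56 combinations miss at least one assay), so 4 is optimal.

4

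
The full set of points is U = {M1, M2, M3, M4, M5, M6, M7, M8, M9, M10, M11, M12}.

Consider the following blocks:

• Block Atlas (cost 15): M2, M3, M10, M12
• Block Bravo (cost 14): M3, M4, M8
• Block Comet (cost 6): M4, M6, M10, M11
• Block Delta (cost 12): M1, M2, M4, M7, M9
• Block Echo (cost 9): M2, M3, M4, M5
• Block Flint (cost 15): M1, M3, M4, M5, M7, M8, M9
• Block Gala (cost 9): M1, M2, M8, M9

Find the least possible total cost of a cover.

36

Atlas, Comet, Flint together cover every point (Atlas ∪ Comet ∪ Flint = {M1, M2, M3, M4, M5, M6, M7, M8, M9, M10, M11, M12}); total cost 15 + 6 + 15 = 36.
The greedy pick Comet, Gala, Echo, Delta, Atlas costs 51; no covering selection beats 36.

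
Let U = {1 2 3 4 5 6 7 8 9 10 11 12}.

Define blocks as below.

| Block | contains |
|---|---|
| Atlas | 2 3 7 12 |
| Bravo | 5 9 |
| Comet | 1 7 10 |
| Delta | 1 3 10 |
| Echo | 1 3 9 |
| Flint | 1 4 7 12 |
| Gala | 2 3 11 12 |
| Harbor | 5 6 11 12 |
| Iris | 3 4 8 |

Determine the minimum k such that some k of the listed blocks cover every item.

5

Atlas, Bravo, Comet, Harbor, and Iris cover everything between them: the union {1, 2, 3, 4, 5, 6, 7, 8, 9, 10, 11, 12} is all of U.
No 4 of the 9 blocks cover everything (all 126 combinations miss at least one item), so 5 is optimal.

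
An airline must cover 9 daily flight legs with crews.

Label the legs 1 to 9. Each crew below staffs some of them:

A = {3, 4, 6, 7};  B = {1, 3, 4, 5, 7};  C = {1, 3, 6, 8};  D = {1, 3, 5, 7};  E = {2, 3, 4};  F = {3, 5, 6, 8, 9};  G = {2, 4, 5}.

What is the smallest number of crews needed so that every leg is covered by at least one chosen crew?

3

Take {D, E, F}. Their union is {1, 2, 3, 4, 5, 6, 7, 8, 9}, which is all 9 legs.
Only F contains 9, so F is forced; the remaining 4 legs need at least 2 more crews (each remaining crew adds at most 3) — so at least 3 crews are needed, and 3 is optimal.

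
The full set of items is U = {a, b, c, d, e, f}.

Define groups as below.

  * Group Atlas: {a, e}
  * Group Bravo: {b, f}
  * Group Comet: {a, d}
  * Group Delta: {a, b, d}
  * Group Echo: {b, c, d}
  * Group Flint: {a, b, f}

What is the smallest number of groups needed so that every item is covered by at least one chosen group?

Atlas and Echo and Flint together: Atlas ∪ Echo ∪ Flint = {a, b, c, d, e, f} — every item is covered.
Only Echo contains c, so Echo is forced; the remaining 3 items need at least 2 more groups (each remaining group adds at most 2) — so at least 3 groups are needed, and 3 is optimal.

3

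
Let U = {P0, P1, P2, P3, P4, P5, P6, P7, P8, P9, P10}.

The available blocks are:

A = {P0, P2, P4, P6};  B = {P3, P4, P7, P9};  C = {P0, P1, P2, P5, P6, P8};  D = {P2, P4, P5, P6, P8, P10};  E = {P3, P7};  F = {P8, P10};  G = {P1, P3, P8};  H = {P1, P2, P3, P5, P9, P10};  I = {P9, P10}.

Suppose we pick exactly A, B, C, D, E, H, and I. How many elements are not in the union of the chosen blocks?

0

Union of A, B, C, D, E, H, I = {P0, P1, P2, P3, P4, P5, P6, P7, P8, P9, P10} — that's every element, so 0 are uncovered.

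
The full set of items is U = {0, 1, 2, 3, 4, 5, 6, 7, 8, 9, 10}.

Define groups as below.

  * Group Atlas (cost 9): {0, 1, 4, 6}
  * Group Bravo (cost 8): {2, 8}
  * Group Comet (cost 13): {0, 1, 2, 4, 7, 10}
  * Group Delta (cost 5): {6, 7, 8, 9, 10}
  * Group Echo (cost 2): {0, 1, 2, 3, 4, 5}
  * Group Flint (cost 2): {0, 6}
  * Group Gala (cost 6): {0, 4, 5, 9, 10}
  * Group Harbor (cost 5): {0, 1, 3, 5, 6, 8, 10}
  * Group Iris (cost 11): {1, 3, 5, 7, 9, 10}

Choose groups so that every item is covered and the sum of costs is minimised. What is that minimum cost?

7

Delta, Echo together cover every item (Delta ∪ Echo = {0, 1, 2, 3, 4, 5, 6, 7, 8, 9, 10}); total cost 5 + 2 = 7.
No covering selection has total cost below 7.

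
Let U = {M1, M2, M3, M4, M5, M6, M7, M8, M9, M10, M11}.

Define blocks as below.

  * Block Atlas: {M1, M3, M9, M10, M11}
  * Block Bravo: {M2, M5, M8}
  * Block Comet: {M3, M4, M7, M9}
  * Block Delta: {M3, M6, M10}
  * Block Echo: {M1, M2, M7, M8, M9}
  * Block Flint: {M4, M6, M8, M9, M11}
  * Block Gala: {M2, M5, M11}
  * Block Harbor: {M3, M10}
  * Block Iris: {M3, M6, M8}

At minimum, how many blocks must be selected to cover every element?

Atlas, Bravo, Comet, and Delta cover everything between them: the union {M1, M2, M3, M4, M5, M6, M7, M8, M9, M10, M11} is all of U.
No 3 of the 9 blocks cover everything (all 84 combinations miss at least one element), so 4 is optimal.

4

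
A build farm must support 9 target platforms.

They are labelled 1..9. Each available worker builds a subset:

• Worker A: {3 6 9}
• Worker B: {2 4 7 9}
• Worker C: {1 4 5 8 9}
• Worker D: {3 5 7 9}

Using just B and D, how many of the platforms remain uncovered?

Union of B, D = {2, 3, 4, 5, 7, 9}.
Not covered: 1, 6, 8 — 3 platforms.

3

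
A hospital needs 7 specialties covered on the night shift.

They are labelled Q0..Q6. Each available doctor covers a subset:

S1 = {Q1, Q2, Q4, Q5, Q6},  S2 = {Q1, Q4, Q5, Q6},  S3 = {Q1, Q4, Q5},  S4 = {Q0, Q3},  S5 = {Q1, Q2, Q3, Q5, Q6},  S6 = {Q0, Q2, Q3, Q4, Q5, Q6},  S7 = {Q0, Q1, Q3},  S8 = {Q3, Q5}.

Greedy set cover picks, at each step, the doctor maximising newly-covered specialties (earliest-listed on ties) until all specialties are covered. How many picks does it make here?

Greedy: pick S6 (covers 6 new) → pick S1 (covers 1 new). Total picks: 2.

2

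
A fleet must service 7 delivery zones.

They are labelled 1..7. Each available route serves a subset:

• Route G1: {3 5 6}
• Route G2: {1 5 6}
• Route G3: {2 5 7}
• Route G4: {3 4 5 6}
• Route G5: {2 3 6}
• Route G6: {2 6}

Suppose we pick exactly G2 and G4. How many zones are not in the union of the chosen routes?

2

Union of G2, G4 = {1, 3, 4, 5, 6}.
Not covered: 2, 7 — 2 zones.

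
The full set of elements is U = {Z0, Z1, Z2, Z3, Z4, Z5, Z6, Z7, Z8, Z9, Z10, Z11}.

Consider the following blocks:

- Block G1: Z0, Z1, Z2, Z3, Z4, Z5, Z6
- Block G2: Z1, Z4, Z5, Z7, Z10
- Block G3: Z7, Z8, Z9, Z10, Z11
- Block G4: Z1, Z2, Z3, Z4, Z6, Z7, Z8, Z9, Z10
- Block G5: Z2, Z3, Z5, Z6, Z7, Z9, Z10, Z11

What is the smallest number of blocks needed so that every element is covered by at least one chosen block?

G1 and G3 together: G1 ∪ G3 = {Z0, Z1, Z2, Z3, Z4, Z5, Z6, Z7, Z8, Z9, Z10, Z11} — every element is covered.
No single block has all 12 elements (the largest, G4, has 9), so 2 is optimal.

2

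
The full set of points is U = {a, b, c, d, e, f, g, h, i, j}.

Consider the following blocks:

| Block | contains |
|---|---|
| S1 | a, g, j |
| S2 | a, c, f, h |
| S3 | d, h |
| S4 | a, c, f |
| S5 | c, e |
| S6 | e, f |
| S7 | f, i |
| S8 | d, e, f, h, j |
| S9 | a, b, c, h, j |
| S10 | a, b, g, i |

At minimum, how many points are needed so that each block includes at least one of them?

The 4 points {a, d, e, i} hit every block.
The blocks S1, S3, S5, S7 are pairwise disjoint, so any hitting set needs a separate point for each — at least 4. Hence 4 is optimal.

4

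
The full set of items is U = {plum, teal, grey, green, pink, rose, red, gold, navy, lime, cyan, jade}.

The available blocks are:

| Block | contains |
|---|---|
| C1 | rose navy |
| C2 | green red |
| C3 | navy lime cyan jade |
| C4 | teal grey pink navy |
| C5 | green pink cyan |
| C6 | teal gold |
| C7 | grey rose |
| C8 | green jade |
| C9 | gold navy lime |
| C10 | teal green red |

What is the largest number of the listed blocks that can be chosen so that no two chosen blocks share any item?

4

C2, C3, C6, C7 are pairwise disjoint (C2={green,red}; C3={navy,lime,cyan,jade}; C6={teal,gold}; C7={grey,rose}).
Every remaining block overlaps one of these, and no 5 of the listed blocks are pairwise disjoint, so 4 is the maximum.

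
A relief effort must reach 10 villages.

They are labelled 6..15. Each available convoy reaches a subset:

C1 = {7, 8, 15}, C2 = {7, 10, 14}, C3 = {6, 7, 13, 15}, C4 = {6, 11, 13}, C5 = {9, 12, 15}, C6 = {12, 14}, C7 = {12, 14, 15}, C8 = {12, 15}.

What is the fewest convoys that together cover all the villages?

Take {C1, C2, C4, C5}. Their union is {6, 7, 8, 9, 10, 11, 12, 13, 14, 15}, which is all 10 villages.
Only C1 contains 8, so C1 is forced; the remaining 7 villages need at least 3 more convoys (each remaining convoy adds at most 3) — so at least 4 convoys are needed, and 4 is optimal.

4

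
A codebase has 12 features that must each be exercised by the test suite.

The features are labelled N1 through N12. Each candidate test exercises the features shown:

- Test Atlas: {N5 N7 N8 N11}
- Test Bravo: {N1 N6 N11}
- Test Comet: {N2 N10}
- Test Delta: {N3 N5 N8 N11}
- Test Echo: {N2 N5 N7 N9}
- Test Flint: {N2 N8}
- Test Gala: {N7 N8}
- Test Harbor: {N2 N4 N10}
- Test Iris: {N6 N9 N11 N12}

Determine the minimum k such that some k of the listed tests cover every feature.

Take {Bravo, Delta, Echo, Harbor, Iris}. Their union is {N1, N2, N3, N4, N5, N6, N7, N8, N9, N10, N11, N12}, which is all 12 features.
No 4 of the 9 tests cover everything (all 126 combinations miss at least one feature), so 5 is optimal.

5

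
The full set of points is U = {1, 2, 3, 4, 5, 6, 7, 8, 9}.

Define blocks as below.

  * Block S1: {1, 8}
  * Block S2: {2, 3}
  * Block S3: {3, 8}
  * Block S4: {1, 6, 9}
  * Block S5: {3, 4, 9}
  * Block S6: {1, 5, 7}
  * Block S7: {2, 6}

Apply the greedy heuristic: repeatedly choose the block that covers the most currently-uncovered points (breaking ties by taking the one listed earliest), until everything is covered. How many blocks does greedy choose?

5

Greedy: pick S4 (covers 3 new) → pick S2 (covers 2 new) → pick S6 (covers 2 new) → pick S1 (covers 1 new) → pick S5 (covers 1 new). Total picks: 5.
(The true minimum cover uses only 4 blocks, so greedy is not optimal here.)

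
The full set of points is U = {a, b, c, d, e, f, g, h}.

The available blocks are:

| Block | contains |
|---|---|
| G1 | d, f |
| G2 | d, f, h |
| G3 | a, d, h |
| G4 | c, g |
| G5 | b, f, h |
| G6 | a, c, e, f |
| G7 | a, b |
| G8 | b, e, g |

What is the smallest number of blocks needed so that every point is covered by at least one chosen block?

3

G2 and G6 and G8 together: G2 ∪ G6 ∪ G8 = {a, b, c, d, e, f, g, h} — every point is covered.
No 2 of the 8 blocks cover everything (all 28 combinations miss at least one point), so 3 is optimal.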